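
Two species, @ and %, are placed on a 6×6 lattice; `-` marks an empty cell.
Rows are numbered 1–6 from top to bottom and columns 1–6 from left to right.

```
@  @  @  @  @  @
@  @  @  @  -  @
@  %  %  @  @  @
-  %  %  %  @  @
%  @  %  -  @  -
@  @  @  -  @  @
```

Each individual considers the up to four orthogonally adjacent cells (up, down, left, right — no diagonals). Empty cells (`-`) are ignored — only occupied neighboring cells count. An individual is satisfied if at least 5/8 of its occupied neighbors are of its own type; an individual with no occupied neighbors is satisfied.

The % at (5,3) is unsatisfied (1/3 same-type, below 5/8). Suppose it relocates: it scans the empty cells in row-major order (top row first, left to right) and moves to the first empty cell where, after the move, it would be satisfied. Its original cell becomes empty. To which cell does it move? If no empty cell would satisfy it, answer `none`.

Vacating (5,3). Empty cells in order:
  (2,5): 0/4 same-type → still unsatisfied.
  (4,1): 2/3 same-type → satisfied — stop here.

(4,1)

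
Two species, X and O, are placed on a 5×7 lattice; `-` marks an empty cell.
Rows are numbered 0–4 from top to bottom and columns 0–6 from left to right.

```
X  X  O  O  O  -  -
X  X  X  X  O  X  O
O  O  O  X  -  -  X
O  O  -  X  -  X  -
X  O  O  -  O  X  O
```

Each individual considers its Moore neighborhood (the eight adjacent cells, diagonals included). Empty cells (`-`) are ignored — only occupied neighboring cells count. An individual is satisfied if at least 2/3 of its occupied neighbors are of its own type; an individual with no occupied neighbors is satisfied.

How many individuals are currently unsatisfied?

(0,0)X 3/3 satisfied
(0,1)X 4/5 satisfied
(0,2)O 1/5 not
(0,3)O 3/5 not
(0,4)O 2/4 not
(1,0)X 3/5 not
(1,1)X 4/8 not
(1,2)X 4/8 not
(1,3)X 2/7 not
(1,4)O 2/5 not
(1,5)X 1/4 not
(1,6)O 0/2 not
(2,0)O 3/5 not
(2,1)O 4/7 not
(2,2)O 2/7 not
(2,3)X 3/5 not
(2,6)X 2/3 satisfied
(3,0)O 4/5 satisfied
(3,1)O 6/7 satisfied
(3,3)X 1/4 not
(3,5)X 2/4 not
(4,0)X 0/3 not
(4,1)O 3/4 satisfied
(4,2)O 2/3 satisfied
(4,4)O 0/3 not
(4,5)X 1/3 not
(4,6)O 0/2 not
Unsatisfied: (0,2), (0,3), (0,4), (1,0), (1,1), (1,2), (1,3), (1,4), (1,5), (1,6), (2,0), (2,1), (2,2), (2,3), (3,3), (3,5), (4,0), (4,4), (4,5), (4,6) — 20 in total.

20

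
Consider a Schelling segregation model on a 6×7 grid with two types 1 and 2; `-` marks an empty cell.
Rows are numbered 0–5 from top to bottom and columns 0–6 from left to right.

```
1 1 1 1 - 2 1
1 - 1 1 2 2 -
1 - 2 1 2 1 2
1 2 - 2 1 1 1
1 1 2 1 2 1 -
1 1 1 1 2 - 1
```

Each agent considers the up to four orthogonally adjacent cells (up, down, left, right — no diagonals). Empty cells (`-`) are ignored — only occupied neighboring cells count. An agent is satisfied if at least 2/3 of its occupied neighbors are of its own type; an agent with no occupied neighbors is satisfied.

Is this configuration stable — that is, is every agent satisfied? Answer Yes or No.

No

(0,0)1 2/2 ✓
(0,1)1 2/2 ✓
(0,2)1 3/3 ✓
(0,3)1 2/2 ✓
(0,5)2 1/2 ✗
(0,6)1 0/1 ✗
(1,0)1 2/2 ✓
(1,2)1 2/3 ✓
(1,3)1 3/4 ✓
(1,4)2 2/3 ✓
(1,5)2 2/3 ✓
(2,0)1 2/2 ✓
(2,2)2 0/2 ✗
(2,3)1 1/4 ✗
(2,4)2 1/4 ✗
(2,5)1 1/4 ✗
(2,6)2 0/2 ✗
(3,0)1 2/3 ✓
(3,1)2 0/2 ✗
(3,3)2 0/3 ✗
(3,4)1 1/4 ✗
(3,5)1 4/4 ✓
(3,6)1 1/2 ✗
(4,0)1 3/3 ✓
(4,1)1 2/4 ✗
(4,2)2 0/3 ✗
(4,3)1 1/4 ✗
(4,4)2 1/4 ✗
(4,5)1 1/2 ✗
(5,0)1 2/2 ✓
(5,1)1 3/3 ✓
(5,2)1 2/3 ✓
(5,3)1 2/3 ✓
(5,4)2 1/2 ✗
(5,6)1 0/0 ✓
For instance (0,5) has only 1/2 same-type neighbors, below 2/3.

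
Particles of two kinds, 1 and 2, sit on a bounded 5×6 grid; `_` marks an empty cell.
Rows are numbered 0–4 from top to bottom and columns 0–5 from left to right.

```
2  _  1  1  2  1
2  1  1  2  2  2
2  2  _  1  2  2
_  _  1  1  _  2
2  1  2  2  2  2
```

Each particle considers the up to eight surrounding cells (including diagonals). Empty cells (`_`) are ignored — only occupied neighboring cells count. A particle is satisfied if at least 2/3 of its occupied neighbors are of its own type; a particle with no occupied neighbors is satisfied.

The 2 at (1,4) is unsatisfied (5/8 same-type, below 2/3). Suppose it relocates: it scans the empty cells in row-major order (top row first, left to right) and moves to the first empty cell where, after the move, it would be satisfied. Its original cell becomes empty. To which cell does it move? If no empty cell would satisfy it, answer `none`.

(3,0)

Vacating (1,4). Empty cells in order:
  (0,1): 2/5 same-type → still unsatisfied.
  (2,2): 2/7 same-type → still unsatisfied.
  (3,0): 3/4 same-type → satisfied — stop here.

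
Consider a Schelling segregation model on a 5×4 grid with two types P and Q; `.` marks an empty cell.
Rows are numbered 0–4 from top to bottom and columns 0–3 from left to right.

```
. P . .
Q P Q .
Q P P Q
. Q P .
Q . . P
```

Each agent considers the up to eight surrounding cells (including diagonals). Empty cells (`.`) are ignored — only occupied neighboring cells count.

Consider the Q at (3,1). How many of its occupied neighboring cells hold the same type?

Occupied neighbors of (3,1): (2,0)=Q, (2,1)=P, (2,2)=P, (3,2)=P, (4,0)=Q.
Same type (Q): 2 of 5.

2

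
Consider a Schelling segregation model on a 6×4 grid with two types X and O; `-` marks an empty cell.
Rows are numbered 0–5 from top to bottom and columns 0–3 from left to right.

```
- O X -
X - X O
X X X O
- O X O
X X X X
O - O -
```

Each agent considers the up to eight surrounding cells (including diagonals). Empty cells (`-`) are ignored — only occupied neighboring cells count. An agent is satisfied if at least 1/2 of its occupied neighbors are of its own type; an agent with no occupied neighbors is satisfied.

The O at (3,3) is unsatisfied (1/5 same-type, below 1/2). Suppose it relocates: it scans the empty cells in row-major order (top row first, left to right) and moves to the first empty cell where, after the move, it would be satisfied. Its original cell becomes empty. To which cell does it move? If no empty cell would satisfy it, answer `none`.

(0,0)

Vacating (3,3). Empty cells in order:
  (0,0): 1/2 same-type → satisfied — stop here.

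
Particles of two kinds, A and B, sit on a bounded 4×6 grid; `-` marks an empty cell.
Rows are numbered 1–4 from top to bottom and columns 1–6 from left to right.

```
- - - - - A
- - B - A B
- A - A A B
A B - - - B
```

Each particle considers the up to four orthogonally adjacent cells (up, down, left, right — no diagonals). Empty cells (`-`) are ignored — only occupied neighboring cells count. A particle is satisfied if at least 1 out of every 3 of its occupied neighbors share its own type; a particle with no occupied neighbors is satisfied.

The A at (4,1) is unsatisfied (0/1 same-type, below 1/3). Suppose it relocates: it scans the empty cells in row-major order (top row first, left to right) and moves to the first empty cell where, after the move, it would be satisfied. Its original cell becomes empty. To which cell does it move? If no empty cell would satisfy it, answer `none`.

Vacating (4,1). Empty cells in order:
  (1,1): 0/0 same-type → satisfied — stop here.

(1,1)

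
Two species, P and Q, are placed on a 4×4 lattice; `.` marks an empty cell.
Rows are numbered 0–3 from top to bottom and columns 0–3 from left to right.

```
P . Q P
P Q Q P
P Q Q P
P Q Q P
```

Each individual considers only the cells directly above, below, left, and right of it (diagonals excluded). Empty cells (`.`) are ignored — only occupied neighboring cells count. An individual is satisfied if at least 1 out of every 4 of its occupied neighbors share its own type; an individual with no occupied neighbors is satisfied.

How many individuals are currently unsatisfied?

0

Row 0: (0,0)P 1/1 ✓ · (0,2)Q 1/2 ✓ · (0,3)P 1/2 ✓
Row 1: (1,0)P 2/3 ✓ · (1,1)Q 2/3 ✓ · (1,2)Q 3/4 ✓ · (1,3)P 2/3 ✓
Row 2: (2,0)P 2/3 ✓ · (2,1)Q 3/4 ✓ · (2,2)Q 3/4 ✓ · (2,3)P 2/3 ✓
Row 3: (3,0)P 1/2 ✓ · (3,1)Q 2/3 ✓ · (3,2)Q 2/3 ✓ · (3,3)P 1/2 ✓
Every one meets the threshold.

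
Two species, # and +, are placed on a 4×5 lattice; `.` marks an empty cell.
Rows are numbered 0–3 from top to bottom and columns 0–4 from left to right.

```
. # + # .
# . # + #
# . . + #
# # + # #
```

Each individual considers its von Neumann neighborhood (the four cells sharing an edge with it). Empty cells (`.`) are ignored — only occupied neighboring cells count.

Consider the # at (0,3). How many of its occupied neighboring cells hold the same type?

Occupied neighbors of (0,3): (1,3)=+, (0,2)=+.
Same type (#): 0 of 2.

0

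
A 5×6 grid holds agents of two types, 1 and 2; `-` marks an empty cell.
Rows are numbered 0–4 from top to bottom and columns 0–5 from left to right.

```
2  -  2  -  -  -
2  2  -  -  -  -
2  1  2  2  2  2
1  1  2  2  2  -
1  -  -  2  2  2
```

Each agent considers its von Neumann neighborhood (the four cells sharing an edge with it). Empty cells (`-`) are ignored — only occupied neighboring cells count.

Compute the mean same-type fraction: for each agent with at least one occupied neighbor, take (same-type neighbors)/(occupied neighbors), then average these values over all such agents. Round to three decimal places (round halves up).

Row 0: (0,0)2 1/1 · (0,2)2 — no occupied neighbors
Row 1: (1,0)2 3/3 · (1,1)2 1/2
Row 2: (2,0)2 1/3 · (2,1)1 1/4 · (2,2)2 2/3 · (2,3)2 3/3 · (2,4)2 3/3 · (2,5)2 1/1
Row 3: (3,0)1 2/3 · (3,1)1 2/3 · (3,2)2 2/3 · (3,3)2 4/4 · (3,4)2 3/3
Row 4: (4,0)1 1/1 · (4,3)2 2/2 · (4,4)2 3/3 · (4,5)2 1/1
Sum over 18 agents: 1/1 + 3/3 + 1/2 + 1/3 + 1/4 + 2/3 + 3/3 + 3/3 + 1/1 + 2/3 + 2/3 + 2/3 + 4/4 + 3/3 + 1/1 + 2/2 + 3/3 + 1/1 = 59/4; mean = 59/4 ÷ 18 = 59/72 = 0.819444… → 0.819.

0.819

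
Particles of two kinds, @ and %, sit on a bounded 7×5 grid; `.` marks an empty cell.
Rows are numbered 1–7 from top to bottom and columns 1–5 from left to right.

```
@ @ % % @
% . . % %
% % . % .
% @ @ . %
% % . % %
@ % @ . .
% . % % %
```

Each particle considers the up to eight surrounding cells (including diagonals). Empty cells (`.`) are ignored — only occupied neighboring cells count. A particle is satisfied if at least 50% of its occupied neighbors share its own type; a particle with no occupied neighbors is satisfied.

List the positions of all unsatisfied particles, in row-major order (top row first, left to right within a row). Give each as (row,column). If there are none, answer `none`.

Row 1: (1,1)@ 1/2 ok · (1,2)@ 1/3 unhappy · (1,3)% 2/3 ok · (1,4)% 3/4 ok · (1,5)@ 0/3 unhappy
Row 2: (2,1)% 2/4 ok · (2,4)% 4/5 ok · (2,5)% 3/4 ok
Row 3: (3,1)% 3/4 ok · (3,2)% 3/5 ok · (3,4)% 3/4 ok
Row 4: (4,1)% 4/5 ok · (4,2)@ 1/6 unhappy · (4,3)@ 1/5 unhappy · (4,5)% 3/3 ok
Row 5: (5,1)% 3/5 ok · (5,2)% 3/7 unhappy · (5,4)% 2/4 ok · (5,5)% 2/2 ok
Row 6: (6,1)@ 0/4 unhappy · (6,2)% 4/6 ok · (6,3)@ 0/5 unhappy
Row 7: (7,1)% 1/2 ok · (7,3)% 2/3 ok · (7,4)% 2/3 ok · (7,5)% 1/1 ok

(1,2), (1,5), (4,2), (4,3), (5,2), (6,1), (6,3)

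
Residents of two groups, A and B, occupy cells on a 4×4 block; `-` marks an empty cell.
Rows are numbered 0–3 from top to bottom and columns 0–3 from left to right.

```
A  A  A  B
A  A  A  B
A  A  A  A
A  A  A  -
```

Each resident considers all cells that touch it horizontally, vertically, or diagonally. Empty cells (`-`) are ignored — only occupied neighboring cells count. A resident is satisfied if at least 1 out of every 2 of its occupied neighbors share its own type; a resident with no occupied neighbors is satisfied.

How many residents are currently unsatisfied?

(0,0)A 3/3 ✓
(0,1)A 5/5 ✓
(0,2)A 3/5 ✓
(0,3)B 1/3 ✗
(1,0)A 5/5 ✓
(1,1)A 8/8 ✓
(1,2)A 6/8 ✓
(1,3)B 1/5 ✗
(2,0)A 5/5 ✓
(2,1)A 8/8 ✓
(2,2)A 6/7 ✓
(2,3)A 3/4 ✓
(3,0)A 3/3 ✓
(3,1)A 5/5 ✓
(3,2)A 4/4 ✓
Unsatisfied: (0,3), (1,3) — 2 in total.

2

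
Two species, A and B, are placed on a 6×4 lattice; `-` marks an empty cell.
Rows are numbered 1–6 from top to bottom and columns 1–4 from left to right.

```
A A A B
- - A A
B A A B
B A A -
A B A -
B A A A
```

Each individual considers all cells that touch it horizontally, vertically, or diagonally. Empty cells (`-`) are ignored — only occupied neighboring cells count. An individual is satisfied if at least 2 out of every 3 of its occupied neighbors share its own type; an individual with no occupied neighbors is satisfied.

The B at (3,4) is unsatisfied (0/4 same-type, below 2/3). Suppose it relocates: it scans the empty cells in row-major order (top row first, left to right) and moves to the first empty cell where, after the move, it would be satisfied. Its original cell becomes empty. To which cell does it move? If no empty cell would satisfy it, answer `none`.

none

Vacating (3,4). Empty cells in order:
  (2,1): 1/4 same-type → still unsatisfied.
  (2,2): 1/7 same-type → still unsatisfied.
  (4,4): 0/3 same-type → still unsatisfied.
  (5,4): 0/4 same-type → still unsatisfied.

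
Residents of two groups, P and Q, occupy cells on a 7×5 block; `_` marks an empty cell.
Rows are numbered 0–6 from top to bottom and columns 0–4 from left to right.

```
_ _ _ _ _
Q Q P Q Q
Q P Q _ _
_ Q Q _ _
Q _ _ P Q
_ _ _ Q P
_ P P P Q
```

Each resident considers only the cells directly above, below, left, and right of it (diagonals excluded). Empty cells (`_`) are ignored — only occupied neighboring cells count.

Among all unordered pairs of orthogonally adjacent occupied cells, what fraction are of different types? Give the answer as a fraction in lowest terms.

Scan each occupied cell's neighbors to the right and below so each pair is counted once.
Row 1: Q(1,0)–Q(1,1)= Q(1,0)–Q(2,0)= Q(1,1)–P(1,2)≠ Q(1,1)–P(2,1)≠ P(1,2)–Q(1,3)≠ P(1,2)–Q(2,2)≠ Q(1,3)–Q(1,4)=  → 4/7 unlike.
Row 2: Q(2,0)–P(2,1)≠ P(2,1)–Q(2,2)≠ P(2,1)–Q(3,1)≠ Q(2,2)–Q(3,2)=  → 3/4 unlike.
Row 3: Q(3,1)–Q(3,2)=  → 0/1 unlike.
Row 4: P(4,3)–Q(4,4)≠ P(4,3)–Q(5,3)≠ Q(4,4)–P(5,4)≠  → 3/3 unlike.
Row 5: Q(5,3)–P(5,4)≠ Q(5,3)–P(6,3)≠ P(5,4)–Q(6,4)≠  → 3/3 unlike.
Row 6: P(6,1)–P(6,2)= P(6,2)–P(6,3)= P(6,3)–Q(6,4)≠  → 1/3 unlike.
Total adjacent occupied pairs: 21; unlike-type pairs: 14.
14/21 reduces to 2/3.

2/3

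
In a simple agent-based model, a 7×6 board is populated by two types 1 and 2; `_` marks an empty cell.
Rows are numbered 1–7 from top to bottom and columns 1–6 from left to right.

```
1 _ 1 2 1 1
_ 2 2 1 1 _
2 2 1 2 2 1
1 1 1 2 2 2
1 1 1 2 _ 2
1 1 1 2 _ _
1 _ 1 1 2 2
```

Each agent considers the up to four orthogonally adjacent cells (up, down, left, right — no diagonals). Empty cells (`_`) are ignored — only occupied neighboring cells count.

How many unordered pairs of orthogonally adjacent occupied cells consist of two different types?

Scan each occupied cell's neighbors to the right and below so each pair is counted once.
From row 1: 4 unlike of 6 pairs (running 4/6).
From row 2: 4 unlike of 7 pairs (running 8/13).
From row 3: 6 unlike of 11 pairs (running 14/24).
From row 4: 1 unlike of 10 pairs (running 15/34).
From row 5: 1 unlike of 7 pairs (running 16/41).
From row 6: 2 unlike of 6 pairs (running 18/47).
From row 7: 1 unlike of 3 pairs (running 19/50).
Total adjacent occupied pairs: 50; unlike-type pairs: 19.

19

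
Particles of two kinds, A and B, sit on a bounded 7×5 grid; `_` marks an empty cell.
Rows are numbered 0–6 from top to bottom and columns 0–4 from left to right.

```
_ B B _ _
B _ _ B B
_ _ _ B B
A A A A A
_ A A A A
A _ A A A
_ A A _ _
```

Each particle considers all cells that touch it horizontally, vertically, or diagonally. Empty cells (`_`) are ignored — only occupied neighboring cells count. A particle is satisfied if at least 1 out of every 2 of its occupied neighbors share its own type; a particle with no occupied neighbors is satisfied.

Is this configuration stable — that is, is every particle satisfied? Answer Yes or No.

Yes

Row 0: (0,1)B 2/2 ok · (0,2)B 2/2 ok
Row 1: (1,0)B 1/1 ok · (1,3)B 4/4 ok · (1,4)B 3/3 ok
Row 2: (2,3)B 3/6 ok · (2,4)B 3/5 ok
Row 3: (3,0)A 2/2 ok · (3,1)A 4/4 ok · (3,2)A 5/6 ok · (3,3)A 5/7 ok · (3,4)A 3/5 ok
Row 4: (4,1)A 6/6 ok · (4,2)A 7/7 ok · (4,3)A 8/8 ok · (4,4)A 5/5 ok
Row 5: (5,0)A 2/2 ok · (5,2)A 6/6 ok · (5,3)A 6/6 ok · (5,4)A 3/3 ok
Row 6: (6,1)A 3/3 ok · (6,2)A 3/3 ok
All meet the threshold, so the configuration is stable.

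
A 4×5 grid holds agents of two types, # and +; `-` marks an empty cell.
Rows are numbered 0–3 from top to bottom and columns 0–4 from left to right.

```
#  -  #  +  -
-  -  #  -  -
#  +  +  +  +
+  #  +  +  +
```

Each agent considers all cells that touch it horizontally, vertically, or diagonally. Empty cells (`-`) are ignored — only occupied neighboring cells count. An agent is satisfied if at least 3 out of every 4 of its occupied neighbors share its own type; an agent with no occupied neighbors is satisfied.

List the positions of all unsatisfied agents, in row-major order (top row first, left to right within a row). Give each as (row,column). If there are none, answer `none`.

(0,0)# 0/0 ✓
(0,2)# 1/2 ✗
(0,3)+ 0/2 ✗
(1,2)# 1/5 ✗
(2,0)# 1/3 ✗
(2,1)+ 3/6 ✗
(2,2)+ 4/6 ✗
(2,3)+ 5/6 ✓
(2,4)+ 3/3 ✓
(3,0)+ 1/3 ✗
(3,1)# 1/5 ✗
(3,2)+ 4/5 ✓
(3,3)+ 5/5 ✓
(3,4)+ 3/3 ✓

(0,2), (0,3), (1,2), (2,0), (2,1), (2,2), (3,0), (3,1)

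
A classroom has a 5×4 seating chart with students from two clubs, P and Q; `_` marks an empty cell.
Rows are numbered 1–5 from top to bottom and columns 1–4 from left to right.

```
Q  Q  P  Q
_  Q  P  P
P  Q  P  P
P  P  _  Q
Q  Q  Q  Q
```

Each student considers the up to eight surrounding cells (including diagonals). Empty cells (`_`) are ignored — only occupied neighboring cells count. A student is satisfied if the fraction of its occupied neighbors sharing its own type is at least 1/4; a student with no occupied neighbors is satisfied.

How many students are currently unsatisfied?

2

Row 1: (1,1)Q 2/2 ✓ · (1,2)Q 2/4 ✓ · (1,3)P 2/5 ✓ · (1,4)Q 0/3 ✗
Row 2: (2,2)Q 3/7 ✓ · (2,3)P 4/8 ✓ · (2,4)P 4/5 ✓
Row 3: (3,1)P 2/4 ✓ · (3,2)Q 1/6 ✗ · (3,3)P 4/7 ✓ · (3,4)P 3/4 ✓
Row 4: (4,1)P 2/5 ✓ · (4,2)P 3/7 ✓ · (4,4)Q 2/4 ✓
Row 5: (5,1)Q 1/3 ✓ · (5,2)Q 2/4 ✓ · (5,3)Q 3/4 ✓ · (5,4)Q 2/2 ✓
Unsatisfied: (1,4), (3,2) — 2 in total.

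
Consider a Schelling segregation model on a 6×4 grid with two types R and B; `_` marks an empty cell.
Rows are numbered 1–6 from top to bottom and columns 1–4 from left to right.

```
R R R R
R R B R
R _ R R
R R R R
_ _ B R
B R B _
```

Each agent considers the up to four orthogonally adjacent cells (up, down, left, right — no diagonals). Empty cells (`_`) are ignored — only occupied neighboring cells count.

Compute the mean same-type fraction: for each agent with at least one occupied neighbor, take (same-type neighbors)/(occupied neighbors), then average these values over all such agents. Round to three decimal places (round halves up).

Row 1: (1,1)R 2/2 · (1,2)R 3/3 · (1,3)R 2/3 · (1,4)R 2/2
Row 2: (2,1)R 3/3 · (2,2)R 2/3 · (2,3)B 0/4 · (2,4)R 2/3
Row 3: (3,1)R 2/2 · (3,3)R 2/3 · (3,4)R 3/3
Row 4: (4,1)R 2/2 · (4,2)R 2/2 · (4,3)R 3/4 · (4,4)R 3/3
Row 5: (5,3)B 1/3 · (5,4)R 1/2
Row 6: (6,1)B 0/1 · (6,2)R 0/2 · (6,3)B 1/2
Sum over 20 agents: 2/2 + 3/3 + 2/3 + 2/2 + 3/3 + 2/3 + 0/4 + 2/3 + 2/2 + 2/3 + 3/3 + 2/2 + 2/2 + 3/4 + 3/3 + 1/3 + 1/2 + 0/1 + 0/2 + 1/2 = 55/4; mean = 55/4 ÷ 20 = 11/16 = 0.6875 → 0.688.

0.688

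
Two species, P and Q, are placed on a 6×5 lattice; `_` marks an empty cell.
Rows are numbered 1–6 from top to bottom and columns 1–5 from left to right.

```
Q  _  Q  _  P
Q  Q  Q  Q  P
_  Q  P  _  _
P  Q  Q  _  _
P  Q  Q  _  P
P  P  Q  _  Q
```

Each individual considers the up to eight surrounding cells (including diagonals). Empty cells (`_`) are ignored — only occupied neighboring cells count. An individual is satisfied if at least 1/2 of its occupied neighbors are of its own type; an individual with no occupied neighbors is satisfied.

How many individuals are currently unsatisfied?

6

(1,1)Q 2/2 satisfied
(1,3)Q 3/3 satisfied
(1,5)P 1/2 satisfied
(2,1)Q 3/3 satisfied
(2,2)Q 5/6 satisfied
(2,3)Q 4/5 satisfied
(2,4)Q 2/5 not
(2,5)P 1/2 satisfied
(3,2)Q 5/7 satisfied
(3,3)P 0/6 not
(4,1)P 1/4 not
(4,2)Q 4/7 satisfied
(4,3)Q 4/5 satisfied
(5,1)P 3/5 satisfied
(5,2)Q 4/8 satisfied
(5,3)Q 4/5 satisfied
(5,5)P 0/1 not
(6,1)P 2/3 satisfied
(6,2)P 2/5 not
(6,3)Q 2/3 satisfied
(6,5)Q 0/1 not
Unsatisfied: (2,4), (3,3), (4,1), (5,5), (6,2), (6,5) — 6 in total.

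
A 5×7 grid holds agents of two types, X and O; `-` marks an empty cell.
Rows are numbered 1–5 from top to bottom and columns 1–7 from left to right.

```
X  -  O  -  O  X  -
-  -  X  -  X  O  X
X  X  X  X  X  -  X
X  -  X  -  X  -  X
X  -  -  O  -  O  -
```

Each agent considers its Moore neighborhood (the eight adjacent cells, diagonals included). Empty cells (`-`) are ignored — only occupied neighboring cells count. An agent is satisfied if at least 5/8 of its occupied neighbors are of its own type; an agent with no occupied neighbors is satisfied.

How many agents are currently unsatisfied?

Row 1: (1,1)X 0/0 ok · (1,3)O 0/1 unhappy · (1,5)O 1/3 unhappy · (1,6)X 2/4 unhappy
Row 2: (2,3)X 3/4 ok · (2,5)X 3/5 unhappy · (2,6)O 1/6 unhappy · (2,7)X 2/3 ok
Row 3: (3,1)X 2/2 ok · (3,2)X 5/5 ok · (3,3)X 4/4 ok · (3,4)X 6/6 ok · (3,5)X 3/4 ok · (3,7)X 2/3 ok
Row 4: (4,1)X 3/3 ok · (4,3)X 3/4 ok · (4,5)X 2/4 unhappy · (4,7)X 1/2 unhappy
Row 5: (5,1)X 1/1 ok · (5,4)O 0/2 unhappy · (5,6)O 0/2 unhappy
Unsatisfied: (1,3), (1,5), (1,6), (2,5), (2,6), (4,5), (4,7), (5,4), (5,6) — 9 in total.

9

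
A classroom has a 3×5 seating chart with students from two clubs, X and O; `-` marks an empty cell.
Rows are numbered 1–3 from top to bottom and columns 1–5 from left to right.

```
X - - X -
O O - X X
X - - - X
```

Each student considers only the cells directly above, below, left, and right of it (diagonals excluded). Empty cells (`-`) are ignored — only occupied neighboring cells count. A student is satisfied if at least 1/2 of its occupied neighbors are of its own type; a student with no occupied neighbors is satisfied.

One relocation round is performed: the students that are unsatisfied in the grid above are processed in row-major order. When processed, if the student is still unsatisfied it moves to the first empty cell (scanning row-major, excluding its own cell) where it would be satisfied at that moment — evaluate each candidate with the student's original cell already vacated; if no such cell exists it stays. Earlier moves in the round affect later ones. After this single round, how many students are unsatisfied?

0

Initially unsatisfied (in order): (1,1), (2,1), (3,1).
  (1,1) → (1,3).
  (2,1): now satisfied by earlier moves; stays.
  (3,1) → (1,2).
Resulting grid:
- X X X -
O O - X X
- - - - X
All satisfied now.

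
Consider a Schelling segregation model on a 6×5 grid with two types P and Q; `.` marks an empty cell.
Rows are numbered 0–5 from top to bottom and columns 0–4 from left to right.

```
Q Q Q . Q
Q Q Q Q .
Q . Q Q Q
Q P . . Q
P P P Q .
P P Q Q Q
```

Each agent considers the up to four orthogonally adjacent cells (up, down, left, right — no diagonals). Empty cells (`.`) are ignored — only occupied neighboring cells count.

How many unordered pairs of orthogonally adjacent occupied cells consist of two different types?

5

Scan each occupied cell's neighbors to the right and below so each pair is counted once.
Row 0: Q(0,0)–Q(0,1)= Q(0,0)–Q(1,0)= Q(0,1)–Q(0,2)= Q(0,1)–Q(1,1)= Q(0,2)–Q(1,2)=  → 0/5 unlike.
Row 1: Q(1,0)–Q(1,1)= Q(1,0)–Q(2,0)= Q(1,1)–Q(1,2)= Q(1,2)–Q(1,3)= Q(1,2)–Q(2,2)= Q(1,3)–Q(2,3)=  → 0/6 unlike.
Row 2: Q(2,0)–Q(3,0)= Q(2,2)–Q(2,3)= Q(2,3)–Q(2,4)= Q(2,4)–Q(3,4)=  → 0/4 unlike.
Row 3: Q(3,0)–P(3,1)≠ Q(3,0)–P(4,0)≠ P(3,1)–P(4,1)=  → 2/3 unlike.
Row 4: P(4,0)–P(4,1)= P(4,0)–P(5,0)= P(4,1)–P(4,2)= P(4,1)–P(5,1)= P(4,2)–Q(4,3)≠ P(4,2)–Q(5,2)≠ Q(4,3)–Q(5,3)=  → 2/7 unlike.
Row 5: P(5,0)–P(5,1)= P(5,1)–Q(5,2)≠ Q(5,2)–Q(5,3)= Q(5,3)–Q(5,4)=  → 1/4 unlike.
Total adjacent occupied pairs: 29; unlike-type pairs: 5.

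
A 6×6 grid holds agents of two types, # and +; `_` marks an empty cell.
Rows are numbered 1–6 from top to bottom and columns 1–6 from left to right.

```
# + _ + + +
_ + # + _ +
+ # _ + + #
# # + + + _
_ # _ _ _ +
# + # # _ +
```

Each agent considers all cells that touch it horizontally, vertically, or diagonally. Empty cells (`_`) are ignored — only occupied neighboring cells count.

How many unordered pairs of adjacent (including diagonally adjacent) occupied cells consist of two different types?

Scan each occupied cell's neighbors to the right and below (and the two forward diagonals) so each pair is counted once.
From row 1: 4 unlike of 11 pairs (running 4/11).
From row 2: 5 unlike of 10 pairs (running 9/21).
From row 3: 6 unlike of 14 pairs (running 15/35).
From row 4: 2 unlike of 8 pairs (running 17/43).
From row 5: 1 unlike of 4 pairs (running 18/47).
From row 6: 2 unlike of 3 pairs (running 20/50).
Total adjacent occupied pairs: 50; unlike-type pairs: 20.

20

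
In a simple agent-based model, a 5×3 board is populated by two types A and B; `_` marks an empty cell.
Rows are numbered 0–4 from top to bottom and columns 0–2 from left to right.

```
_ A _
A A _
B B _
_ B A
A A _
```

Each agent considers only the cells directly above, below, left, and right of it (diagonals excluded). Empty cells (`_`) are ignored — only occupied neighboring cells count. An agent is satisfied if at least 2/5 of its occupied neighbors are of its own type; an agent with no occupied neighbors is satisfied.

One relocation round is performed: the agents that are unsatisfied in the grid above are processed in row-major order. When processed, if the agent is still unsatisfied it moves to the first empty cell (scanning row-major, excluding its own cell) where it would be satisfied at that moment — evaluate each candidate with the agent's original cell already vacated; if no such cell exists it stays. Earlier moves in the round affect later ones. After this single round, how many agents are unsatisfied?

0

Initially unsatisfied (in order): (3,1), (3,2).
  (3,1) → (2,2).
  (3,2) → (0,0).
Resulting grid:
A A _
A A _
B B B
_ _ _
A A _
All satisfied now.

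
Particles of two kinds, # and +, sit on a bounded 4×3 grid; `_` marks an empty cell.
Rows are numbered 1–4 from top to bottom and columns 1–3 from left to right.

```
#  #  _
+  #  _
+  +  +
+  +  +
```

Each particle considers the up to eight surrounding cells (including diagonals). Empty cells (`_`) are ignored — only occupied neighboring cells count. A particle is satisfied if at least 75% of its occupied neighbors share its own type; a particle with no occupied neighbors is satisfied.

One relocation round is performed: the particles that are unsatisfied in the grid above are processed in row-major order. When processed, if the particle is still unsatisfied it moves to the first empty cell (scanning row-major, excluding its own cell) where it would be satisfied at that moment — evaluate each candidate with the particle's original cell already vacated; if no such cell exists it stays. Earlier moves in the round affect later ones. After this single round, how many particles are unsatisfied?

3

Initially unsatisfied (in order): (1,1), (1,2), (2,1), (2,2).
  (1,1) → (1,3).
  (1,2): no empty cell satisfies it; stays.
  (2,1): no empty cell satisfies it; stays.
  (2,2): no empty cell satisfies it; stays.
Resulting grid:
_ # #
+ # _
+ + +
+ + +
Unsatisfied now: (1,2), (2,1), (2,2).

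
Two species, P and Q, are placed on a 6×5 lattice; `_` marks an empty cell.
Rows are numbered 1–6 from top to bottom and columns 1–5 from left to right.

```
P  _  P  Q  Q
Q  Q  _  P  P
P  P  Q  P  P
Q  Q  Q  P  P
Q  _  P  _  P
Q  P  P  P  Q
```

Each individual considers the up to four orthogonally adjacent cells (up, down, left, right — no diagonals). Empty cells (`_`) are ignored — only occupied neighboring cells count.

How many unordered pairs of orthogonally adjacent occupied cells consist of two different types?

Scan each occupied cell's neighbors to the right and below so each pair is counted once.
Row 1: P(1,1)–Q(2,1)≠ P(1,3)–Q(1,4)≠ Q(1,4)–Q(1,5)= Q(1,4)–P(2,4)≠ Q(1,5)–P(2,5)≠  → 4/5 unlike.
Row 2: Q(2,1)–Q(2,2)= Q(2,1)–P(3,1)≠ Q(2,2)–P(3,2)≠ P(2,4)–P(2,5)= P(2,4)–P(3,4)= P(2,5)–P(3,5)=  → 2/6 unlike.
Row 3: P(3,1)–P(3,2)= P(3,1)–Q(4,1)≠ P(3,2)–Q(3,3)≠ P(3,2)–Q(4,2)≠ Q(3,3)–P(3,4)≠ Q(3,3)–Q(4,3)= P(3,4)–P(3,5)= P(3,4)–P(4,4)= P(3,5)–P(4,5)=  → 4/9 unlike.
Row 4: Q(4,1)–Q(4,2)= Q(4,1)–Q(5,1)= Q(4,2)–Q(4,3)= Q(4,3)–P(4,4)≠ Q(4,3)–P(5,3)≠ P(4,4)–P(4,5)= P(4,5)–P(5,5)=  → 2/7 unlike.
Row 5: Q(5,1)–Q(6,1)= P(5,3)–P(6,3)= P(5,5)–Q(6,5)≠  → 1/3 unlike.
Row 6: Q(6,1)–P(6,2)≠ P(6,2)–P(6,3)= P(6,3)–P(6,4)= P(6,4)–Q(6,5)≠  → 2/4 unlike.
Total adjacent occupied pairs: 34; unlike-type pairs: 15.

15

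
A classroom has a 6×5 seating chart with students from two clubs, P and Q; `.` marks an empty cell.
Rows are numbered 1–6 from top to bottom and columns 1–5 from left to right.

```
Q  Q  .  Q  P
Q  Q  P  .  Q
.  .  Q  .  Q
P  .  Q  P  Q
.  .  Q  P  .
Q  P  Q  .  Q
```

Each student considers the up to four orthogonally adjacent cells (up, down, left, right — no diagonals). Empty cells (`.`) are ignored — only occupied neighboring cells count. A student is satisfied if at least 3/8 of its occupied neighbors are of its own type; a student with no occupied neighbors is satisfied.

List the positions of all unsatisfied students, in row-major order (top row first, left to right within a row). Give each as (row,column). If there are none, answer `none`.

(1,4), (1,5), (2,3), (4,4), (6,1), (6,2)

Row 1: (1,1)Q 2/2 satisfied · (1,2)Q 2/2 satisfied · (1,4)Q 0/1 not · (1,5)P 0/2 not
Row 2: (2,1)Q 2/2 satisfied · (2,2)Q 2/3 satisfied · (2,3)P 0/2 not · (2,5)Q 1/2 satisfied
Row 3: (3,3)Q 1/2 satisfied · (3,5)Q 2/2 satisfied
Row 4: (4,1)P 0/0 satisfied · (4,3)Q 2/3 satisfied · (4,4)P 1/3 not · (4,5)Q 1/2 satisfied
Row 5: (5,3)Q 2/3 satisfied · (5,4)P 1/2 satisfied
Row 6: (6,1)Q 0/1 not · (6,2)P 0/2 not · (6,3)Q 1/2 satisfied · (6,5)Q 0/0 satisfied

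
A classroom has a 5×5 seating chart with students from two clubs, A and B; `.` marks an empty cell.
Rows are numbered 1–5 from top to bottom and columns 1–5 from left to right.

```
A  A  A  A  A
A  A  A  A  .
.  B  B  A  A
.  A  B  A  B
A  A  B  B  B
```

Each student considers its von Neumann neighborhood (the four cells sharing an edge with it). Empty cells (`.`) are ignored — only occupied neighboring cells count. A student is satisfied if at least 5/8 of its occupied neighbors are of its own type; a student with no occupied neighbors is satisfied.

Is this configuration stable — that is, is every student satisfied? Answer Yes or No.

No

(1,1)A 2/2 ✓
(1,2)A 3/3 ✓
(1,3)A 3/3 ✓
(1,4)A 3/3 ✓
(1,5)A 1/1 ✓
(2,1)A 2/2 ✓
(2,2)A 3/4 ✓
(2,3)A 3/4 ✓
(2,4)A 3/3 ✓
(3,2)B 1/3 ✗
(3,3)B 2/4 ✗
(3,4)A 3/4 ✓
(3,5)A 1/2 ✗
(4,2)A 1/3 ✗
(4,3)B 2/4 ✗
(4,4)A 1/4 ✗
(4,5)B 1/3 ✗
(5,1)A 1/1 ✓
(5,2)A 2/3 ✓
(5,3)B 2/3 ✓
(5,4)B 2/3 ✓
(5,5)B 2/2 ✓
For instance (3,2) has only 1/3 same-type neighbors, below 5/8.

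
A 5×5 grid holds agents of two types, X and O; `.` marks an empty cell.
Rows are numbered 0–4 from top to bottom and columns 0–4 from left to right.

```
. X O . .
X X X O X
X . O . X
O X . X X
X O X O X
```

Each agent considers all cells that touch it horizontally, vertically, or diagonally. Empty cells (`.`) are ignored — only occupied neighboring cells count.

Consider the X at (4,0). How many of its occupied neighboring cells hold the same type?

1

Occupied neighbors of (4,0): (3,0)=O, (3,1)=X, (4,1)=O.
Same type (X): 1 of 3.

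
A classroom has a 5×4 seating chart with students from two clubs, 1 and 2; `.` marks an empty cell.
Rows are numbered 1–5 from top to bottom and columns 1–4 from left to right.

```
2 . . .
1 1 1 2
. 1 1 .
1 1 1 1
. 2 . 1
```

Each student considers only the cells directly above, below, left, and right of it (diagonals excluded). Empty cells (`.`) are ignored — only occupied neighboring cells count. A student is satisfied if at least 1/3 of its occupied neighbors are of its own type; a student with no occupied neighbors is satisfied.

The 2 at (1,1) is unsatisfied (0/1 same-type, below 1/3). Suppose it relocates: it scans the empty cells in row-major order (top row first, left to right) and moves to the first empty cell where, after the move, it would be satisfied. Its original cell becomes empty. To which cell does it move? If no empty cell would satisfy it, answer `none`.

(1,4)

Vacating (1,1). Empty cells in order:
  (1,2): 0/1 same-type → still unsatisfied.
  (1,3): 0/1 same-type → still unsatisfied.
  (1,4): 1/1 same-type → satisfied — stop here.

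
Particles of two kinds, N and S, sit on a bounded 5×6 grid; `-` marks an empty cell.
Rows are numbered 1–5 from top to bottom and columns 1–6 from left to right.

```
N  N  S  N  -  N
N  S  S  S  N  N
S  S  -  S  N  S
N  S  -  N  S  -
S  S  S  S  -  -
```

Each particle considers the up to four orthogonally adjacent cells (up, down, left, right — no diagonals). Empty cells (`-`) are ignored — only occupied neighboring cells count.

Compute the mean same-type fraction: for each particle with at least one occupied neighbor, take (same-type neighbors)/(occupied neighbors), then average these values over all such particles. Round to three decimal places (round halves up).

Row 1: (1,1)N 2/2 · (1,2)N 1/3 · (1,3)S 1/3 · (1,4)N 0/2 · (1,6)N 1/1
Row 2: (2,1)N 1/3 · (2,2)S 2/4 · (2,3)S 3/3 · (2,4)S 2/4 · (2,5)N 2/3 · (2,6)N 2/3
Row 3: (3,1)S 1/3 · (3,2)S 3/3 · (3,4)S 1/3 · (3,5)N 1/4 · (3,6)S 0/2
Row 4: (4,1)N 0/3 · (4,2)S 2/3 · (4,4)N 0/3 · (4,5)S 0/2
Row 5: (5,1)S 1/2 · (5,2)S 3/3 · (5,3)S 2/2 · (5,4)S 1/2
Sum over 24 particles: 2/2 + 1/3 + 1/3 + 0/2 + 1/1 + 1/3 + 2/4 + 3/3 + 2/4 + 2/3 + 2/3 + 1/3 + 3/3 + 1/3 + 1/4 + 0/2 + 0/3 + 2/3 + 0/3 + 0/2 + 1/2 + 3/3 + 2/2 + 1/2 = 143/12; mean = 143/12 ÷ 24 = 143/288 = 0.496527… → 0.497.

0.497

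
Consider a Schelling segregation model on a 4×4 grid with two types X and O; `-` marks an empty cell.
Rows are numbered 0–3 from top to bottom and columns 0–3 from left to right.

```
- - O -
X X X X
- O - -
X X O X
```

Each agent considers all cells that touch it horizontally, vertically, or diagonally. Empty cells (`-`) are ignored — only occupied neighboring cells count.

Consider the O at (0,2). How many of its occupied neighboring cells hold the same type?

Occupied neighbors of (0,2): (1,1)=X, (1,2)=X, (1,3)=X.
Same type (O): 0 of 3.

0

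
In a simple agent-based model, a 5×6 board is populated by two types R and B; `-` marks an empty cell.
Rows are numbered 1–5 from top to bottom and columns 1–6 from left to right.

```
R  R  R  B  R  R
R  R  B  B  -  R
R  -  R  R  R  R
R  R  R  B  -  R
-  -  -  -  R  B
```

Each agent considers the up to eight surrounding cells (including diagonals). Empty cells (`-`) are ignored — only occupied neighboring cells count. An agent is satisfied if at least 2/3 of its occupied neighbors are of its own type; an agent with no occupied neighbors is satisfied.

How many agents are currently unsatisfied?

Row 1: (1,1)R 3/3 ok · (1,2)R 4/5 ok · (1,3)R 2/5 unhappy · (1,4)B 2/4 unhappy · (1,5)R 2/4 unhappy · (1,6)R 2/2 ok
Row 2: (2,1)R 4/4 ok · (2,2)R 6/7 ok · (2,3)B 2/7 unhappy · (2,4)B 2/7 unhappy · (2,6)R 4/4 ok
Row 3: (3,1)R 4/4 ok · (3,3)R 4/7 unhappy · (3,4)R 3/6 unhappy · (3,5)R 4/6 ok · (3,6)R 3/3 ok
Row 4: (4,1)R 2/2 ok · (4,2)R 4/4 ok · (4,3)R 3/4 ok · (4,4)B 0/5 unhappy · (4,6)R 3/4 ok
Row 5: (5,5)R 1/3 unhappy · (5,6)B 0/2 unhappy
Unsatisfied: (1,3), (1,4), (1,5), (2,3), (2,4), (3,3), (3,4), (4,4), (5,5), (5,6) — 10 in total.

10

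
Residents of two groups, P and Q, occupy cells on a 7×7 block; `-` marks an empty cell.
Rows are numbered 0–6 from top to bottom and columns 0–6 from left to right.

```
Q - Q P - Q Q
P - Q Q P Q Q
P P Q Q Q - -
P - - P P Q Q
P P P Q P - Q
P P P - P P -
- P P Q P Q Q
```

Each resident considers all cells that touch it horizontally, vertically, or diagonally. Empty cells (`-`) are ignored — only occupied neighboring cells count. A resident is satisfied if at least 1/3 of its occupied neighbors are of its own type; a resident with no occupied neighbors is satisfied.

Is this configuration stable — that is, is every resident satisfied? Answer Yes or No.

(0,0)Q 0/1 unhappy
(0,2)Q 2/3 ok
(0,3)P 1/4 unhappy
(0,5)Q 3/4 ok
(0,6)Q 3/3 ok
(1,0)P 2/3 ok
(1,2)Q 4/6 ok
(1,3)Q 5/7 ok
(1,4)P 1/6 unhappy
(1,5)Q 4/5 ok
(1,6)Q 3/3 ok
(2,0)P 3/3 ok
(2,1)P 3/5 ok
(2,2)Q 3/5 ok
(2,3)Q 4/7 ok
(2,4)Q 4/7 ok
(3,0)P 4/4 ok
(3,3)P 3/7 ok
(3,4)P 2/6 ok
(3,5)Q 3/5 ok
(3,6)Q 2/2 ok
(4,0)P 4/4 ok
(4,1)P 6/6 ok
(4,2)P 4/5 ok
(4,3)Q 0/6 unhappy
(4,4)P 4/6 ok
(4,6)Q 2/3 ok
(5,0)P 4/4 ok
(5,1)P 7/7 ok
(5,2)P 5/7 ok
(5,4)P 3/6 ok
(5,5)P 3/6 ok
(6,1)P 4/4 ok
(6,2)P 3/4 ok
(6,3)Q 0/4 unhappy
(6,4)P 2/4 ok
(6,5)Q 1/4 unhappy
(6,6)Q 1/2 ok
For instance (0,0) has only 0/1 same-type neighbors, below 1/3.

No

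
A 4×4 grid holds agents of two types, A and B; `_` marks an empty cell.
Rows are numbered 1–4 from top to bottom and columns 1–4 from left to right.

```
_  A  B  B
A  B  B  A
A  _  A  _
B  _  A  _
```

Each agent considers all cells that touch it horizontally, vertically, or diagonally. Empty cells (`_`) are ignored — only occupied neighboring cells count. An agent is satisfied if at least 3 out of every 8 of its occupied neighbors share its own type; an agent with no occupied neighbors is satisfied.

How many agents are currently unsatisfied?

Row 1: (1,2)A 1/4 ✗ · (1,3)B 3/5 ✓ · (1,4)B 2/3 ✓
Row 2: (2,1)A 2/3 ✓ · (2,2)B 2/6 ✗ · (2,3)B 3/6 ✓ · (2,4)A 1/4 ✗
Row 3: (3,1)A 1/3 ✗ · (3,3)A 2/4 ✓
Row 4: (4,1)B 0/1 ✗ · (4,3)A 1/1 ✓
Unsatisfied: (1,2), (2,2), (2,4), (3,1), (4,1) — 5 in total.

5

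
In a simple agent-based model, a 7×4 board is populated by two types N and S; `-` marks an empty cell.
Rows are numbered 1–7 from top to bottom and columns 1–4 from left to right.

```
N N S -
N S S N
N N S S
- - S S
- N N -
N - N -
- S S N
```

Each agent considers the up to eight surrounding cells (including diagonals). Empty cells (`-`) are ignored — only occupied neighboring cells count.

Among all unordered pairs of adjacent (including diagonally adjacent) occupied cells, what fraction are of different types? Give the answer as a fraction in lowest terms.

Scan each occupied cell's neighbors to the right and below (and the two forward diagonals) so each pair is counted once.
From row 1: 5 unlike of 10 pairs (running 5/10).
From row 2: 7 unlike of 13 pairs (running 12/23).
From row 3: 2 unlike of 8 pairs (running 14/31).
From row 4: 3 unlike of 4 pairs (running 17/35).
From row 5: 0 unlike of 4 pairs (running 17/39).
From row 6: 3 unlike of 4 pairs (running 20/43).
From row 7: 1 unlike of 2 pairs (running 21/45).
Total adjacent occupied pairs: 45; unlike-type pairs: 21.
21/45 reduces to 7/15.

7/15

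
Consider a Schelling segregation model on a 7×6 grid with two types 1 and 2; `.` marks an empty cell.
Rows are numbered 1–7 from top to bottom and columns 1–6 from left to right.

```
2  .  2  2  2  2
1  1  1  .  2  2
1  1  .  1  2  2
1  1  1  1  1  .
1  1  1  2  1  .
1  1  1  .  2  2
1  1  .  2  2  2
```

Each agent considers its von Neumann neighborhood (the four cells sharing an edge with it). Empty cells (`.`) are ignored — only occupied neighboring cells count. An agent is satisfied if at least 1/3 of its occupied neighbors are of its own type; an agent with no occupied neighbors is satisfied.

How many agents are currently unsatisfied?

(1,1)2 0/1 not
(1,3)2 1/2 satisfied
(1,4)2 2/2 satisfied
(1,5)2 3/3 satisfied
(1,6)2 2/2 satisfied
(2,1)1 2/3 satisfied
(2,2)1 3/3 satisfied
(2,3)1 1/2 satisfied
(2,5)2 3/3 satisfied
(2,6)2 3/3 satisfied
(3,1)1 3/3 satisfied
(3,2)1 3/3 satisfied
(3,4)1 1/2 satisfied
(3,5)2 2/4 satisfied
(3,6)2 2/2 satisfied
(4,1)1 3/3 satisfied
(4,2)1 4/4 satisfied
(4,3)1 3/3 satisfied
(4,4)1 3/4 satisfied
(4,5)1 2/3 satisfied
(5,1)1 3/3 satisfied
(5,2)1 4/4 satisfied
(5,3)1 3/4 satisfied
(5,4)2 0/3 not
(5,5)1 1/3 satisfied
(6,1)1 3/3 satisfied
(6,2)1 4/4 satisfied
(6,3)1 2/2 satisfied
(6,5)2 2/3 satisfied
(6,6)2 2/2 satisfied
(7,1)1 2/2 satisfied
(7,2)1 2/2 satisfied
(7,4)2 1/1 satisfied
(7,5)2 3/3 satisfied
(7,6)2 2/2 satisfied
Unsatisfied: (1,1), (5,4) — 2 in total.

2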